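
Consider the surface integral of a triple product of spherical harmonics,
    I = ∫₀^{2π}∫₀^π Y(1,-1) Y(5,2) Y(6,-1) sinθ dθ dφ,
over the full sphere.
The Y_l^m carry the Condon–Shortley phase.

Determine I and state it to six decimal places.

-0.129207

m-sum 0 ✓  L=12 even ✓  4≤6≤6 ✓
Π(2lᵢ+1) = 3×11×13 = 429
triangle coeff Δ(1,5,6) = 1/858
Σ_t [0,0]: t=0:+1/14400 = 1/14400
(3j)²=6/143 [(1 5 6; 0 0 0)], sign=+1
Σ_t [0,0]: t=0:+1/60480 = 1/60480
(3j)²=5/429 [(1 5 6; -1 2 -1)], sign=-1
⇒ 4πI² = 30/143
I = (-1)√(30/143/(4π)) = -0.12920749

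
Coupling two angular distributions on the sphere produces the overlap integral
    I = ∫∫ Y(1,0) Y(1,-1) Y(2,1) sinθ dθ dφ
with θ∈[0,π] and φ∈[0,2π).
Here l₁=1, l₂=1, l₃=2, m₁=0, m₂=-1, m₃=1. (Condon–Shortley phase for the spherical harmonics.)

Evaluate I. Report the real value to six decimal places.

m-sum 0 ✓  L=4 even ✓  0≤2≤2 ✓
Π(2lᵢ+1) = 3×3×5 = 45
triangle coeff Δ(1,1,2) = 1/30
Σ_t [0,0]: t=0:+1/1 = 1/1
(3j)²=2/15 [(1 1 2; 0 0 0)], sign=+1
Σ_t [0,0]: t=0:+1/2 = 1/2
(3j)²=1/10 [(1 1 2; 0 -1 1)], sign=-1
⇒ 4πI² = 3/5
I = (-1)√(3/5/(4π)) = -0.21850969

-0.218510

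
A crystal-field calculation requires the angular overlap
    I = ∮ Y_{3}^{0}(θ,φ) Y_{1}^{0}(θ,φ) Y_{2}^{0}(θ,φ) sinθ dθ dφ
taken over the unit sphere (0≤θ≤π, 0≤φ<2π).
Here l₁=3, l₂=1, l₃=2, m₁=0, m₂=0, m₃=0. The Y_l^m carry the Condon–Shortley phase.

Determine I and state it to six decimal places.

0.247767

Checks pass: Σm=0; 6 even; l₃=2∈[2,4].
(2·3+1)(2·1+1)(2·2+1) = 105
Δ: 2! 4! 0! / 7! → 1/105
sum: t=1:−1/4 = -1/4
3j²(3 1 2; 0 0 0) = Δ·Π!·Σ² = 3/35  (sign -1)
(m-triple is (0,0,0) — same symbol as above.)
combine: 4πI² = 105·3/35·3/35 = 27/35
take √, sign +1: I = 0.24776670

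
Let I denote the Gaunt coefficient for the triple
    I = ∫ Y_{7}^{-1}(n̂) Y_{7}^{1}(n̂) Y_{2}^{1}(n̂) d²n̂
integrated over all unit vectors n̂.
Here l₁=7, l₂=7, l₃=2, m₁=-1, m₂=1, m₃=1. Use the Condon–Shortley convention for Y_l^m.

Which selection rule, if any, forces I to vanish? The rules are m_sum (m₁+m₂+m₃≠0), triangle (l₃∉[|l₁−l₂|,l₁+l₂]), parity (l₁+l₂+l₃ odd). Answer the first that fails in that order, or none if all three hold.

m_sum

m₁+m₂+m₃ = -1 + 1 + 1 = 1  ✗
triangle: |7−7|=0 ≤ l₃=2 ≤ 7+7=14
parity: l₁+l₂+l₃ = 16 is even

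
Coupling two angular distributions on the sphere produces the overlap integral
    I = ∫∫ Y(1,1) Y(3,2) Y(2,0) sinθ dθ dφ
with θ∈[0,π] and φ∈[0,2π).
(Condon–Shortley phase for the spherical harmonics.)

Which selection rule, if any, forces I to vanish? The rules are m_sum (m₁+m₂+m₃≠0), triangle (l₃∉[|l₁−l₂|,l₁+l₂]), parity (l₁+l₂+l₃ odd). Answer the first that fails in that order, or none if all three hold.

m_sum

Σmᵢ = 3  ✗
l₃∈[|l₁−l₂|,l₁+l₂]=[2,4], have l₃=2
Σlᵢ = 6 ⇒ even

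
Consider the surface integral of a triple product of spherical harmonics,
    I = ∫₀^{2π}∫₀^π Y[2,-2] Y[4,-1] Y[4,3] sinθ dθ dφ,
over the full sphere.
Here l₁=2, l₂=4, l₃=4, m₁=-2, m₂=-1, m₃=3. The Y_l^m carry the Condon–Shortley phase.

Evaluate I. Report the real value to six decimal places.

0.159270

Checks pass: Σm=0; 10 even; l₃=4∈[2,6].
(2·2+1)(2·4+1)(2·4+1) = 405
Δ: 2! 2! 6! / 11! → 1/13860
sum: t=0:+1/192 t=1:−1/36 t=2:+1/192 = -5/288
3j²(2 4 4; 0 0 0) = Δ·Π!·Σ² = 20/693  (sign -1)
sum: t=2:+1/480 = 1/480
3j²(2 4 4; -2 -1 3) = Δ·Π!·Σ² = 3/110  (sign -1)
combine: 4πI² = 405·20/693·3/110 = 270/847
take √, sign +1: I = 0.15927046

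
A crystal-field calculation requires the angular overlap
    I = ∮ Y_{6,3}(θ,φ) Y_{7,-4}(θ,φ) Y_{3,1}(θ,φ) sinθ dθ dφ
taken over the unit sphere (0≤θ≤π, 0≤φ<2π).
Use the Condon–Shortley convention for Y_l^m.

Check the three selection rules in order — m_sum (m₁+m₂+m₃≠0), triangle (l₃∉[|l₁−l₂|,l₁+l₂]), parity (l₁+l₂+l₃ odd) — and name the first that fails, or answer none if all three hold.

Σmᵢ = 0  ✓
l₃∈[|l₁−l₂|,l₁+l₂]=[1,13], have l₃=3  ✓
Σlᵢ = 16 ⇒ even  ✓

none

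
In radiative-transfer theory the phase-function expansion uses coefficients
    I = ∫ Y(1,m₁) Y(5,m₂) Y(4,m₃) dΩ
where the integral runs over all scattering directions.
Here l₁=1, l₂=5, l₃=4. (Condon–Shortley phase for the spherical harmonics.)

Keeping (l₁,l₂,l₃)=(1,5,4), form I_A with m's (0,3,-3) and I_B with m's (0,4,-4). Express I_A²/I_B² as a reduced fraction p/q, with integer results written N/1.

16/9

l's match ⇒ only the (l;m) 3-j factors differ between A and B.
A: triangle coeff Δ(1,5,4) = 1/495; Σ_t [1,1]: t=1:−1/5040 = -1/5040; (3j)²=16/495 [(1 5 4; 0 3 -3)], sign=+1
B: triangle coeff Δ(1,5,4) = 1/495; Σ_t [1,1]: t=1:−1/40320 = -1/40320; (3j)²=1/55 [(1 5 4; 0 4 -4)], sign=-1
I_A²/I_B² = (16/495)/(1/55) = 16/9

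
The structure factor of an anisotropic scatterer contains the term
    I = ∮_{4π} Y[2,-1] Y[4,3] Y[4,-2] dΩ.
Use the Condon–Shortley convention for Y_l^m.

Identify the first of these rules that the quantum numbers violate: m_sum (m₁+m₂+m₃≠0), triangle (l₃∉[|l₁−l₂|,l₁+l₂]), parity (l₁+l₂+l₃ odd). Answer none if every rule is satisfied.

none

azimuthal sum: -1 + 3 − 2 = 0  ✓
2 ≤ 4 ≤ 6 (triangle on l)  ✓
L = 2 + 4 + 4 = 10 (even)  ✓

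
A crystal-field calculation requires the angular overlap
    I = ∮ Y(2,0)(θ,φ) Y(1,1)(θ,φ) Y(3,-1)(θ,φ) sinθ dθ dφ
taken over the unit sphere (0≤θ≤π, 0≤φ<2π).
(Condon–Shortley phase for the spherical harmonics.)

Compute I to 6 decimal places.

Checks pass: Σm=0; 6 even; l₃=3∈[1,3].
(2·2+1)(2·1+1)(2·3+1) = 105
Δ: 0! 4! 2! / 7! → 1/105
sum: t=0:+1/4 = 1/4
3j²(2 1 3; 0 0 0) = Δ·Π!·Σ² = 3/35  (sign -1)
sum: t=0:+1/8 = 1/8
3j²(2 1 3; 0 1 -1) = Δ·Π!·Σ² = 2/35  (sign +1)
combine: 4πI² = 105·3/35·2/35 = 18/35
take √, sign -1: I = -0.20230066

-0.202301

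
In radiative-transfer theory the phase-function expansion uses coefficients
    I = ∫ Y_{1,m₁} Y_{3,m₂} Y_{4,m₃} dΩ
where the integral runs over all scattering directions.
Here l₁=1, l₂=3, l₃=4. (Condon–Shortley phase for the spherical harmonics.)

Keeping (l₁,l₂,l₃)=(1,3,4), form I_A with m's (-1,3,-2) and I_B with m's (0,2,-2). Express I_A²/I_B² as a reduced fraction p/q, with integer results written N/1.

Shared (l₁,l₂,l₃)=(1,3,4): N and (l;000)² cancel in I_A²/I_B².
A: Δ = 0!·2!·6!/9! = 1/252; Racah Σ t=0..0: t=0:+1/1440 = 1/1440; ⇒ 3j(1 3 4; -1 3 -2)² = 1/252, sgn +1
B: Δ = 0!·2!·6!/9! = 1/252; Racah Σ t=0..0: t=0:+1/120 = 1/120; ⇒ 3j(1 3 4; 0 2 -2)² = 1/21, sgn +1
I_A²/I_B² = (1/252)/(1/21) = 1/12

1/12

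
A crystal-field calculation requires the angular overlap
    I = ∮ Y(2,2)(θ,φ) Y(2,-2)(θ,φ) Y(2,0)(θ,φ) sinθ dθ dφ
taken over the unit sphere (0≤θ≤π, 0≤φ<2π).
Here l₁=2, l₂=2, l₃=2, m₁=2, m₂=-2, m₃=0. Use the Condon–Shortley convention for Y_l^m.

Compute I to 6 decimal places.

-0.180224

m-sum 0 ✓  L=6 even ✓  0≤2≤4 ✓
Π(2lᵢ+1) = 5×5×5 = 125
triangle coeff Δ(2,2,2) = 1/630
Σ_t [0,2]: t=0:+1/8 t=1:−1/1 t=2:+1/8 = -3/4
(3j)²=2/35 [(2 2 2; 0 0 0)], sign=-1
Σ_t [0,0]: t=0:+1/8 = 1/8
(3j)²=2/35 [(2 2 2; 2 -2 0)], sign=+1
⇒ 4πI² = 20/49
I = (-1)√(20/49/(4π)) = -0.18022375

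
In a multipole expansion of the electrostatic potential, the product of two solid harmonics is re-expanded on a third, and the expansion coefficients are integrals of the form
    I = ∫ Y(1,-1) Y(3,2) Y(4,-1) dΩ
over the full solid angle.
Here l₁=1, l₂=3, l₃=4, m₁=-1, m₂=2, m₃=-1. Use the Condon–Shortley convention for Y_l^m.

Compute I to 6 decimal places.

m-sum 0 ✓  L=8 even ✓  2≤4≤4 ✓
Π(2lᵢ+1) = 3×7×9 = 189
triangle coeff Δ(1,3,4) = 1/252
Σ_t [0,0]: t=0:+1/36 = 1/36
(3j)²=4/63 [(1 3 4; 0 0 0)], sign=+1
Σ_t [0,0]: t=0:+1/240 = 1/240
(3j)²=1/84 [(1 3 4; -1 2 -1)], sign=-1
⇒ 4πI² = 1/7
I = (-1)√(1/7/(4π)) = -0.10662181

-0.106622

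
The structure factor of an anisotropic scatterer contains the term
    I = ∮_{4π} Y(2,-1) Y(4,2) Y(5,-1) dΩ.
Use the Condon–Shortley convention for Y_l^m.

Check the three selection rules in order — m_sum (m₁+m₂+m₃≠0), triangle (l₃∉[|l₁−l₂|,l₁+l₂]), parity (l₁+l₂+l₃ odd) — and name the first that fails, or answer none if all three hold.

azimuthal sum: -1 + 2 − 1 = 0  ✓
2 ≤ 5 ≤ 6 (triangle on l)  ✓
L = 2 + 4 + 5 = 11 (odd)  ✗

parity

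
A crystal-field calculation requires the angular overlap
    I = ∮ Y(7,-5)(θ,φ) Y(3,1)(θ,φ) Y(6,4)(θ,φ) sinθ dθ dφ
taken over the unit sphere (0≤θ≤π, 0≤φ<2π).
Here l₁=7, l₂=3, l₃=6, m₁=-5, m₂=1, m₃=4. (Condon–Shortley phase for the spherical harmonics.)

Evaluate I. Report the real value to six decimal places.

-0.082471

m-sum 0 ✓  L=16 even ✓  4≤6≤10 ✓
Π(2lᵢ+1) = 15×7×13 = 1365
triangle coeff Δ(7,3,6) = 1/2042040
Σ_t [1,3]: t=1:−1/207360 t=2:+1/57600 t=3:−1/207360 = 1/129600
(3j)²=168/12155 [(7 3 6; 0 0 0)], sign=+1
Σ_t [2,4]: t=2:+1/29030400 t=3:−1/2177280 t=4:+1/3870720 = -29/174182400
(3j)²=841/185640 [(7 3 6; -5 1 4)], sign=-1
⇒ 4πI² = 17661/206635
I = (-1)√(17661/206635/(4π)) = -0.08247091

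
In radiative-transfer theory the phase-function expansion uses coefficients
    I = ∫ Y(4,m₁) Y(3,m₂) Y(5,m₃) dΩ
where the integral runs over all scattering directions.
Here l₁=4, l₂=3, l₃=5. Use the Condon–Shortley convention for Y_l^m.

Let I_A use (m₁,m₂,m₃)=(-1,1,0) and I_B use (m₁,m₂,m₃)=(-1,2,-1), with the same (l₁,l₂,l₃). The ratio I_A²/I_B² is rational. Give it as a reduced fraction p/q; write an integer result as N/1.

3/625

Shared (l₁,l₂,l₃)=(4,3,5): N and (l;000)² cancel in I_A²/I_B².
A: Δ = 2!·6!·4!/13! = 1/180180; Racah Σ t=0..2: t=0:+1/5760 t=1:−1/288 t=2:+1/288 = 1/5760; ⇒ 3j(4 3 5; -1 1 0)² = 1/12012, sgn -1
B: Δ = 2!·6!·4!/13! = 1/180180; Racah Σ t=1..2: t=1:−1/1152 t=2:+1/432 = 5/3456; ⇒ 3j(4 3 5; -1 2 -1)² = 625/36036, sgn +1
I_A²/I_B² = (1/12012)/(625/36036) = 3/625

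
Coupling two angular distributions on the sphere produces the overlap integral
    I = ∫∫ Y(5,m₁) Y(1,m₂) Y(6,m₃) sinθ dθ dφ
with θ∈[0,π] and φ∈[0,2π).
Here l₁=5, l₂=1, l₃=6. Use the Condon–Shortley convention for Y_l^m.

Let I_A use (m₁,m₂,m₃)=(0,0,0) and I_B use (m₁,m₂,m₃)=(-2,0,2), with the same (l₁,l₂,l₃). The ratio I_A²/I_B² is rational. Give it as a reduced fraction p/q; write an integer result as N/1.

Shared (l₁,l₂,l₃)=(5,1,6): N and (l;000)² cancel in I_A²/I_B².
A: Δ = 0!·10!·2!/13! = 1/858; Racah Σ t=0..0: t=0:+1/14400 = 1/14400; ⇒ 3j(5 1 6; 0 0 0)² = 6/143, sgn +1
B: Δ = 0!·10!·2!/13! = 1/858; Racah Σ t=0..0: t=0:+1/30240 = 1/30240; ⇒ 3j(5 1 6; -2 0 2)² = 16/429, sgn +1
I_A²/I_B² = (6/143)/(16/429) = 9/8

9/8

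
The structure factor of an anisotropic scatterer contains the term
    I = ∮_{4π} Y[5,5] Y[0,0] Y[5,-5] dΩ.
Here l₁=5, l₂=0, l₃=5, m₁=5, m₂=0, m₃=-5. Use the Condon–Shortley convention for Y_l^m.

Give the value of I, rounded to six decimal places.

-0.282095

Rules hold: Σm=0, L=10 even, 5≤5≤5.
N = 11·1·11 = 121
Δ = 0!·10!·0!/11! = 1/11
Racah Σ t=0..0: t=0:+1/14400 = 1/14400
⇒ 3j(5 0 5; 0 0 0)² = 1/11, sgn -1
Racah Σ t=0..0: t=0:+1/3628800 = 1/3628800
⇒ 3j(5 0 5; 5 0 -5)² = 1/11, sgn +1
4πI² = N·(3j₀)²·(3jₘ)² = 1/1
I = -1·√(1/4π) = -0.28209479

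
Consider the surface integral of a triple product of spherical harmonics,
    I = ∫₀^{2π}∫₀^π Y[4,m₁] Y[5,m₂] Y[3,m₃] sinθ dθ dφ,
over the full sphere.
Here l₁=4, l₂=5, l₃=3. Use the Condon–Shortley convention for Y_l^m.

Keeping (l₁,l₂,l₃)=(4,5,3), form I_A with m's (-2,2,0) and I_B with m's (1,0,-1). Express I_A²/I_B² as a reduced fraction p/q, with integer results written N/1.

Shared (l₁,l₂,l₃)=(4,5,3): N and (l;000)² cancel in I_A²/I_B².
A: Δ = 6!·2!·4!/13! = 1/180180; Racah Σ t=4..6: t=4:+1/576 t=5:−1/480 t=6:+1/8640 = -1/4320; ⇒ 3j(4 5 3; -2 2 0)² = 1/2145, sgn +1
B: Δ = 6!·2!·4!/13! = 1/180180; Racah Σ t=1..3: t=1:−1/5760 t=2:+1/288 t=3:−1/288 = -1/5760; ⇒ 3j(4 5 3; 1 0 -1)² = 1/12012, sgn -1
I_A²/I_B² = (1/2145)/(1/12012) = 28/5

28/5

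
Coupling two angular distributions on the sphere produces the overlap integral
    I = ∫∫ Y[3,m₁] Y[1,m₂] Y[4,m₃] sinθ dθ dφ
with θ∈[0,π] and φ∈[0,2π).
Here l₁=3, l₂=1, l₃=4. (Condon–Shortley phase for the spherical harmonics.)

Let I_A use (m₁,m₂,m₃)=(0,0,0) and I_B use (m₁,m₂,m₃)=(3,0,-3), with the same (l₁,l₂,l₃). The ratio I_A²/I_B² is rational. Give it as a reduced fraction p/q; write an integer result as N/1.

Same 3,1,4: normalisation and zero-m 3j drop out of the ratio.
A: Δ: 0! 6! 2! / 9! → 1/252; sum: t=0:+1/36 = 1/36; 3j²(3 1 4; 0 0 0) = Δ·Π!·Σ² = 4/63  (sign +1)
B: Δ: 0! 6! 2! / 9! → 1/252; sum: t=0:+1/720 = 1/720; 3j²(3 1 4; 3 0 -3) = Δ·Π!·Σ² = 1/36  (sign -1)
I_A²/I_B² = (4/63)/(1/36) = 16/7

16/7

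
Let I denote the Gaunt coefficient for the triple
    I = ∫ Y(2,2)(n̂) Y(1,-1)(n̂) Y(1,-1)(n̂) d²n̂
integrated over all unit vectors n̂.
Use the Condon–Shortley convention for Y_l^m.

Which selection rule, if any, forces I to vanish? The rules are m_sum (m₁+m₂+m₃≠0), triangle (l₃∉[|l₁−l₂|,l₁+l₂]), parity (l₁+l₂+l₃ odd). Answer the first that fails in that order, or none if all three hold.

azimuthal sum: 2 − 1 − 1 = 0  ✓
1 ≤ 1 ≤ 3 (triangle on l)  ✓
L = 2 + 1 + 1 = 4 (even)  ✓

none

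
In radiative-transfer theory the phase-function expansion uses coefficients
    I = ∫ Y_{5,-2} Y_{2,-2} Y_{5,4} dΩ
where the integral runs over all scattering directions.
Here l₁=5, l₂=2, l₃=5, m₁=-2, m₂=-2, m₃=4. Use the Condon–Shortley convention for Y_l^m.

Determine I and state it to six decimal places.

Checks pass: Σm=0; 12 even; l₃=5∈[3,7].
(2·5+1)(2·2+1)(2·5+1) = 605
Δ: 2! 8! 2! / 13! → 1/38610
sum: t=0:+1/2880 t=1:−1/576 t=2:+1/2880 = -1/960
3j²(5 2 5; 0 0 0) = Δ·Π!·Σ² = 10/429  (sign +1)
sum: t=0:+1/20160 = 1/20160
3j²(5 2 5; -2 -2 4) = Δ·Π!·Σ² = 12/715  (sign -1)
combine: 4πI² = 605·10/429·12/715 = 40/169
take √, sign -1: I = -0.13724032

-0.137240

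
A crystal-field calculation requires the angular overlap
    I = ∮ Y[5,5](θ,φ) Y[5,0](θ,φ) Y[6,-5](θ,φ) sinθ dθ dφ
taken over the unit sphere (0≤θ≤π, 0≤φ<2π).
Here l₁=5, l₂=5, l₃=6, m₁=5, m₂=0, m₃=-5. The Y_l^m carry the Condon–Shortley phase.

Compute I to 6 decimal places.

-0.152641

Checks pass: Σm=0; 16 even; l₃=6∈[0,10].
(2·5+1)(2·5+1)(2·6+1) = 1573
Δ: 4! 6! 6! / 17! → 1/28588560
sum: t=0:+1/345600 t=1:−1/13824 t=2:+1/5184 t=3:−1/13824 t=4:+1/345600 = 7/129600
3j²(5 5 6; 0 0 0) = Δ·Π!·Σ² = 80/7293  (sign +1)
sum: t=0:+1/2073600 = 1/2073600
3j²(5 5 6; 5 0 -5) = Δ·Π!·Σ² = 15/884  (sign -1)
combine: 4πI² = 1573·80/7293·15/884 = 1100/3757
take √, sign -1: I = -0.15264086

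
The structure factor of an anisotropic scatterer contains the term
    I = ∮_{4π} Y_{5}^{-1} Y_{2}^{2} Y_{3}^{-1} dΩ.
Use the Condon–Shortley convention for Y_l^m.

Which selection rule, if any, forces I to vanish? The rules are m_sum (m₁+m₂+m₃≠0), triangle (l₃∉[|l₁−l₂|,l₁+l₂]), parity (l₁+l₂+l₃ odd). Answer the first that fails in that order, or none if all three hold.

azimuthal sum: -1 + 2 − 1 = 0  ✓
3 ≤ 3 ≤ 7 (triangle on l)  ✓
L = 5 + 2 + 3 = 10 (even)  ✓

none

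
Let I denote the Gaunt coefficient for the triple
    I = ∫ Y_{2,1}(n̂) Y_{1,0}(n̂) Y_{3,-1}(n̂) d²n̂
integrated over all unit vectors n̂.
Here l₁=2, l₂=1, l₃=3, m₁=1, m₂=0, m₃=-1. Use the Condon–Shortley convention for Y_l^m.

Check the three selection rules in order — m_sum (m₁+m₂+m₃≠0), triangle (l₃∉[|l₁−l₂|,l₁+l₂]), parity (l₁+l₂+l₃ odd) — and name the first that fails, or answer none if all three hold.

azimuthal sum: 1 + 0 − 1 = 0  ✓
1 ≤ 3 ≤ 3 (triangle on l)  ✓
L = 2 + 1 + 3 = 6 (even)  ✓

none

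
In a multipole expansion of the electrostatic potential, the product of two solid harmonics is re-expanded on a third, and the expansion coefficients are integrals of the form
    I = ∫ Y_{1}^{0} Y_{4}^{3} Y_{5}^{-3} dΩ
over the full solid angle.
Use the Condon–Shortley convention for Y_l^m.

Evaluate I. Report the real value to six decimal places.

-0.196426

Rules hold: Σm=0, L=10 even, 3≤5≤5.
N = 3·9·11 = 297
Δ = 0!·2!·8!/11! = 1/495
Racah Σ t=0..0: t=0:+1/576 = 1/576
⇒ 3j(1 4 5; 0 0 0)² = 5/99, sgn -1
Racah Σ t=0..0: t=0:+1/5040 = 1/5040
⇒ 3j(1 4 5; 0 3 -3)² = 16/495, sgn +1
4πI² = N·(3j₀)²·(3jₘ)² = 16/33
I = -1·√(0.484848/4π) = -0.19642560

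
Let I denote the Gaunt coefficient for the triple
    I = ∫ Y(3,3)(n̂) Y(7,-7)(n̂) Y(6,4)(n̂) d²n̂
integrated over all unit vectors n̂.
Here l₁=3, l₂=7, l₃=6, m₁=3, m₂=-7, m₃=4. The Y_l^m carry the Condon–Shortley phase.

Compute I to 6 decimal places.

0.105068

m-sum 0 ✓  L=16 even ✓  4≤6≤10 ✓
Π(2lᵢ+1) = 7×15×13 = 1365
triangle coeff Δ(3,7,6) = 1/2042040
Σ_t [1,3]: t=1:−1/207360 t=2:+1/57600 t=3:−1/207360 = 1/129600
(3j)²=168/12155 [(3 7 6; 0 0 0)], sign=+1
Σ_t [0,0]: t=0:+1/174182400 = 1/174182400
(3j)²=1/136 [(3 7 6; 3 -7 4)], sign=+1
⇒ 4πI² = 441/3179
I = (+1)√(441/3179/(4π)) = 0.10506767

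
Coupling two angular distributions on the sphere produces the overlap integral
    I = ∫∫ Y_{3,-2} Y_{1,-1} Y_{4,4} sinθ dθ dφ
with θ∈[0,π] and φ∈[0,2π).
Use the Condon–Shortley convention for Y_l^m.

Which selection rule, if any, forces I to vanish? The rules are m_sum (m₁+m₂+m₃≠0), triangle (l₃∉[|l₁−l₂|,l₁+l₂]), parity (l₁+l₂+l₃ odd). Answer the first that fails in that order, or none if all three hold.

azimuthal sum: -2 − 1 + 4 = 1  ✗
2 ≤ 4 ≤ 4 (triangle on l)
L = 3 + 1 + 4 = 8 (even)

m_sum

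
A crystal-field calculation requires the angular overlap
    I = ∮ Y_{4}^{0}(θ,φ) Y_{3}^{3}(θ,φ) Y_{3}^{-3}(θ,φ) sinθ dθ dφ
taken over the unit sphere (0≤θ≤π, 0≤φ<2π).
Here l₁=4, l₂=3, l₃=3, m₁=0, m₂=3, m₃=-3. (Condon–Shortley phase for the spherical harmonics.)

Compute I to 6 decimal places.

Checks pass: Σm=0; 10 even; l₃=3∈[1,7].
(2·4+1)(2·3+1)(2·3+1) = 441
Δ: 4! 4! 2! / 11! → 1/34650
sum: t=1:−1/72 t=2:+1/16 t=3:−1/72 = 5/144
3j²(4 3 3; 0 0 0) = Δ·Π!·Σ² = 2/77  (sign -1)
sum: t=4:+1/1152 = 1/1152
3j²(4 3 3; 0 3 -3) = Δ·Π!·Σ² = 1/154  (sign +1)
combine: 4πI² = 441·2/77·1/154 = 9/121
take √, sign -1: I = -0.07693494

-0.076935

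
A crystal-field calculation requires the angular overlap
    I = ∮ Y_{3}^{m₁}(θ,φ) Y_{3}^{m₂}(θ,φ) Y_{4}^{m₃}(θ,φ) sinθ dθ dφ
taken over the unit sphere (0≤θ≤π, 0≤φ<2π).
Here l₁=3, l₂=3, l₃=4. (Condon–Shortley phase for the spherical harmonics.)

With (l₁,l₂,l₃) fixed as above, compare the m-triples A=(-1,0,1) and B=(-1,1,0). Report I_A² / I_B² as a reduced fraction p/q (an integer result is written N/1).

Same 3,3,4: normalisation and zero-m 3j drop out of the ratio.
A: Δ: 2! 4! 4! / 11! → 1/34650; sum: t=0:+1/288 t=1:−1/24 t=2:+1/48 = -5/288; 3j²(3 3 4; -1 0 1) = Δ·Π!·Σ² = 5/462  (sign +1)
B: Δ: 2! 4! 4! / 11! → 1/34650; sum: t=0:+1/1152 t=1:−1/36 t=2:+1/32 = 5/1152; 3j²(3 3 4; -1 1 0) = Δ·Π!·Σ² = 1/1386  (sign +1)
I_A²/I_B² = (5/462)/(1/1386) = 15/1

15/1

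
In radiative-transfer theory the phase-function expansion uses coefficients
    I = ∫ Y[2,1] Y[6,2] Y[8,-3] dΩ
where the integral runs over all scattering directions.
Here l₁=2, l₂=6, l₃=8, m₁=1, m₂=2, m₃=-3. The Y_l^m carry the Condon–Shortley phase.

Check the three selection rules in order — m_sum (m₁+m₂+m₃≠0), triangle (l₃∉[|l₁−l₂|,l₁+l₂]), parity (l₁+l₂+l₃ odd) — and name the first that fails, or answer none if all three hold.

Σmᵢ = 0  ✓
l₃∈[|l₁−l₂|,l₁+l₂]=[4,8], have l₃=8  ✓
Σlᵢ = 16 ⇒ even  ✓

none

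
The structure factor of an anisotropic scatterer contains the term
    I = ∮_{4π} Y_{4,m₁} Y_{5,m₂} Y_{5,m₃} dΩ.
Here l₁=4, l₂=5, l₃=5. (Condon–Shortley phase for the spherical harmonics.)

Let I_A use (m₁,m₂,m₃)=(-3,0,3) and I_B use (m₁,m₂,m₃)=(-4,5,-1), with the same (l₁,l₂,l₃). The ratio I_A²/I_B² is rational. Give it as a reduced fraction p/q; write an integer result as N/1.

3/1

Same 4,5,5: normalisation and zero-m 3j drop out of the ratio.
A: Δ: 4! 4! 6! / 15! → 1/3153150; sum: t=3:−1/6912 t=4:+1/17280 = -1/11520; 3j²(4 5 5; -3 0 3) = Δ·Π!·Σ² = 2/143  (sign -1)
B: Δ: 4! 4! 6! / 15! → 1/3153150; sum: t=4:+1/414720 = 1/414720; 3j²(4 5 5; -4 5 -1) = Δ·Π!·Σ² = 2/429  (sign +1)
I_A²/I_B² = (2/143)/(2/429) = 3/1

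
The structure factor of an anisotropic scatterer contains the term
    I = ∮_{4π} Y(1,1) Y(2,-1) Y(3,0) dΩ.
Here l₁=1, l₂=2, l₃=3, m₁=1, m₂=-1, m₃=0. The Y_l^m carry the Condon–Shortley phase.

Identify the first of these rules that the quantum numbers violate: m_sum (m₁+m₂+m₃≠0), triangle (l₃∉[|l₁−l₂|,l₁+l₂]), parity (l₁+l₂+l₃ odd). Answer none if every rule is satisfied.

Σmᵢ = 0  ✓
l₃∈[|l₁−l₂|,l₁+l₂]=[1,3], have l₃=3  ✓
Σlᵢ = 6 ⇒ even  ✓

none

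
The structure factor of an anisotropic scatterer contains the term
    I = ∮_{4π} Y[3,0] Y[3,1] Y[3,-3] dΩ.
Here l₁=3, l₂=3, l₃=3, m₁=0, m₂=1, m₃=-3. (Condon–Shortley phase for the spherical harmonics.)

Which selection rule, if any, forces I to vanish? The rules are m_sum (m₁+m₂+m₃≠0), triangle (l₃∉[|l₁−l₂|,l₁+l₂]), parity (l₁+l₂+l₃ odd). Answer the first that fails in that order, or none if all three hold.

Σmᵢ = -2  ✗
l₃∈[|l₁−l₂|,l₁+l₂]=[0,6], have l₃=3
Σlᵢ = 9 ⇒ odd

m_sum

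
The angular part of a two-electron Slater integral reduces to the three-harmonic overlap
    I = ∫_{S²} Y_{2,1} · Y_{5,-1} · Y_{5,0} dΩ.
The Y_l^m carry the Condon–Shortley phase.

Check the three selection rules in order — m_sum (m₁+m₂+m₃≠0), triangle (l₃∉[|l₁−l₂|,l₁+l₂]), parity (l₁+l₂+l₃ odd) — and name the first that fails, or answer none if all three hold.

none

m₁+m₂+m₃ = 1 − 1 + 0 = 0  ✓
triangle: |2−5|=3 ≤ l₃=5 ≤ 2+5=7  ✓
parity: l₁+l₂+l₃ = 12 is even  ✓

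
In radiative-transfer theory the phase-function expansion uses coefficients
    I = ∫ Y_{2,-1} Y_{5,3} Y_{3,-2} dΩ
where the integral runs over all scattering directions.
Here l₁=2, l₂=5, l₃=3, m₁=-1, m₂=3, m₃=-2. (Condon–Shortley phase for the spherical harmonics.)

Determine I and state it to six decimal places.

-0.253584

Checks pass: Σm=0; 10 even; l₃=3∈[3,7].
(2·2+1)(2·5+1)(2·3+1) = 385
Δ: 4! 0! 6! / 11! → 1/2310
sum: t=2:+1/144 = 1/144
3j²(2 5 3; 0 0 0) = Δ·Π!·Σ² = 10/231  (sign -1)
sum: t=3:−1/720 = -1/720
3j²(2 5 3; -1 3 -2) = Δ·Π!·Σ² = 8/165  (sign +1)
combine: 4πI² = 385·10/231·8/165 = 80/99
take √, sign -1: I = -0.25358436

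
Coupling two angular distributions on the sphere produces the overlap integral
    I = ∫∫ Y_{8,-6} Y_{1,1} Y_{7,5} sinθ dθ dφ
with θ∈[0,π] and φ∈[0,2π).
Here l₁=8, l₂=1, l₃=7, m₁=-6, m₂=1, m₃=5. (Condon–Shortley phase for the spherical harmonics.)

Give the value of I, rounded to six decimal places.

0.291881

Checks pass: Σm=0; 16 even; l₃=7∈[7,9].
(2·8+1)(2·1+1)(2·7+1) = 765
Δ: 2! 14! 0! / 17! → 1/2040
sum: t=1:−1/25401600 = -1/25401600
3j²(8 1 7; 0 0 0) = Δ·Π!·Σ² = 8/255  (sign +1)
sum: t=2:+1/1916006400 = 1/1916006400
3j²(8 1 7; -6 1 5) = Δ·Π!·Σ² = 91/2040  (sign +1)
combine: 4πI² = 765·8/255·91/2040 = 91/85
take √, sign +1: I = 0.29188132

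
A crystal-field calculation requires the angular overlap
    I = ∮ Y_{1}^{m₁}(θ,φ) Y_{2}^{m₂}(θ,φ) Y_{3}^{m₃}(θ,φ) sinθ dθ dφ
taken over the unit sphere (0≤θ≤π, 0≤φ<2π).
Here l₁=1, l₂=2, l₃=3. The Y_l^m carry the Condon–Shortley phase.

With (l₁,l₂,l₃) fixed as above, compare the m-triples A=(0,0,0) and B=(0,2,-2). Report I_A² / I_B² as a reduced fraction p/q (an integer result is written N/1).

9/5

l's match ⇒ only the (l;m) 3-j factors differ between A and B.
A: triangle coeff Δ(1,2,3) = 1/105; Σ_t [0,0]: t=0:+1/4 = 1/4; (3j)²=3/35 [(1 2 3; 0 0 0)], sign=-1
B: triangle coeff Δ(1,2,3) = 1/105; Σ_t [0,0]: t=0:+1/24 = 1/24; (3j)²=1/21 [(1 2 3; 0 2 -2)], sign=-1
I_A²/I_B² = (3/35)/(1/21) = 9/5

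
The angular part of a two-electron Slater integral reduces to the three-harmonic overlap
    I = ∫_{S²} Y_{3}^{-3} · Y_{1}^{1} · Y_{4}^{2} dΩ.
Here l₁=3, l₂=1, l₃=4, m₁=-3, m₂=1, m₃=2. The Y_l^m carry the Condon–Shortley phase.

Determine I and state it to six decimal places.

m-sum 0 ✓  L=8 even ✓  2≤4≤4 ✓
Π(2lᵢ+1) = 7×3×9 = 189
triangle coeff Δ(3,1,4) = 1/252
Σ_t [0,0]: t=0:+1/36 = 1/36
(3j)²=4/63 [(3 1 4; 0 0 0)], sign=+1
Σ_t [0,0]: t=0:+1/1440 = 1/1440
(3j)²=1/252 [(3 1 4; -3 1 2)], sign=+1
⇒ 4πI² = 1/21
I = (+1)√(1/21/(4π)) = 0.06155813

0.061558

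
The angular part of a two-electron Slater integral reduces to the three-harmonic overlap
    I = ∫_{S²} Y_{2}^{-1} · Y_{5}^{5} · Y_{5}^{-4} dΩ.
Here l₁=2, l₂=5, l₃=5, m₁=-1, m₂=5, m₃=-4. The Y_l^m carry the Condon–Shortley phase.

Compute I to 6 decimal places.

-0.187924

Rules hold: Σm=0, L=12 even, 3≤5≤7.
N = 5·11·11 = 605
Δ = 2!·2!·8!/13! = 1/38610
Racah Σ t=0..2: t=0:+1/2880 t=1:−1/576 t=2:+1/2880 = -1/960
⇒ 3j(2 5 5; 0 0 0)² = 10/429, sgn +1
Racah Σ t=2..2: t=2:+1/80640 = 1/80640
⇒ 3j(2 5 5; -1 5 -4)² = 9/286, sgn -1
4πI² = N·(3j₀)²·(3jₘ)² = 75/169
I = -1·√(0.443787/4π) = -0.18792404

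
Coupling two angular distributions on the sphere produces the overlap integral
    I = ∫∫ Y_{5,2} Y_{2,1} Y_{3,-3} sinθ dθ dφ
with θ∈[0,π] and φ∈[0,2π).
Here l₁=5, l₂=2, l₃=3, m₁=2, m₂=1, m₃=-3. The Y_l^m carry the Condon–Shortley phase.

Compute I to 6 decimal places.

0.063396

Checks pass: Σm=0; 10 even; l₃=3∈[3,7].
(2·5+1)(2·2+1)(2·3+1) = 385
Δ: 4! 6! 0! / 11! → 1/2310
sum: t=2:+1/144 = 1/144
3j²(5 2 3; 0 0 0) = Δ·Π!·Σ² = 10/231  (sign -1)
sum: t=3:−1/4320 = -1/4320
3j²(5 2 3; 2 1 -3) = Δ·Π!·Σ² = 1/330  (sign -1)
combine: 4πI² = 385·10/231·1/330 = 5/99
take √, sign +1: I = 0.06339609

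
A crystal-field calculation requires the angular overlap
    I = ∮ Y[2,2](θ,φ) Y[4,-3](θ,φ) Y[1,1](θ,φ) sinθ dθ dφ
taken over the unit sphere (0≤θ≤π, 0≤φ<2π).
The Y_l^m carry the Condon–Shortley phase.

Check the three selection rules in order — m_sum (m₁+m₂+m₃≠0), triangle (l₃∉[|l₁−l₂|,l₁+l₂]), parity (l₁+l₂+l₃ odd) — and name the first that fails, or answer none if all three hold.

triangle

m₁+m₂+m₃ = 2 − 3 + 1 = 0  ✓
triangle: |2−4|=2 ≤ l₃=1 ≤ 2+4=6  ✗
parity: l₁+l₂+l₃ = 7 is odd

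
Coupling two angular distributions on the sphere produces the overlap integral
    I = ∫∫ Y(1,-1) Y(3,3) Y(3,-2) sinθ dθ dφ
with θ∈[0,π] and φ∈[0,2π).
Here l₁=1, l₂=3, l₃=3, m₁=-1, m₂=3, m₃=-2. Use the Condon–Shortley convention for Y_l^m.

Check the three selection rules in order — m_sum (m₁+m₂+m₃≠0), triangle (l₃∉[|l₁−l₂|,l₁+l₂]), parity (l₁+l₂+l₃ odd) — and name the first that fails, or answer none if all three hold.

Σmᵢ = 0  ✓
l₃∈[|l₁−l₂|,l₁+l₂]=[2,4], have l₃=3  ✓
Σlᵢ = 7 ⇒ odd  ✗

parity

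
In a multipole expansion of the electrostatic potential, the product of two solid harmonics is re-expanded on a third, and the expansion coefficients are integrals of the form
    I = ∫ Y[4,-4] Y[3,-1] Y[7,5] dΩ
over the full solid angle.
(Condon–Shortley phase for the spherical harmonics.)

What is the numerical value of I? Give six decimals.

-0.149912

m-sum 0 ✓  L=14 even ✓  1≤7≤7 ✓
Π(2lᵢ+1) = 9×7×15 = 945
triangle coeff Δ(4,3,7) = 1/45045
Σ_t [0,0]: t=0:+1/20736 = 1/20736
(3j)²=35/1287 [(4 3 7; 0 0 0)], sign=-1
Σ_t [0,0]: t=0:+1/1935360 = 1/1935360
(3j)²=1/91 [(4 3 7; -4 -1 5)], sign=+1
⇒ 4πI² = 525/1859
I = (-1)√(525/1859/(4π)) = -0.14991153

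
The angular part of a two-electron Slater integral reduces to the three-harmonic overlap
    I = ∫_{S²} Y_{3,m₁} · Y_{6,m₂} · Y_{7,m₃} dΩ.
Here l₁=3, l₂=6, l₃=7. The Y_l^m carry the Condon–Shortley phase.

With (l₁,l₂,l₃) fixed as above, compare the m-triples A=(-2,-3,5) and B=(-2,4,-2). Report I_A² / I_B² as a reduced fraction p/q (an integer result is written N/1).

165/256

Same 3,6,7: normalisation and zero-m 3j drop out of the ratio.
A: Δ: 2! 4! 10! / 17! → 1/2042040; sum: t=1:−1/1935360 t=2:+1/4354560 = -1/3483648; 3j²(3 6 7; -2 -3 5) = Δ·Π!·Σ² = 125/12376  (sign -1)
B: Δ: 2! 4! 10! / 17! → 1/2042040; sum: t=1:−1/8709120 t=2:+1/967680 = 1/1088640; 3j²(3 6 7; -2 4 -2) = Δ·Π!·Σ² = 800/51051  (sign -1)
I_A²/I_B² = (125/12376)/(800/51051) = 165/256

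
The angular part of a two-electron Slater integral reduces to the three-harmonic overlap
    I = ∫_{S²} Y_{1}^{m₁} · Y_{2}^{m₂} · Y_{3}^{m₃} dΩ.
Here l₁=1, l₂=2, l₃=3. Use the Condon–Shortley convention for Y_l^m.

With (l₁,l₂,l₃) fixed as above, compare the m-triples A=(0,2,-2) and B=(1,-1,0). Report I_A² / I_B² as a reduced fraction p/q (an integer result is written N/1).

5/3

Shared (l₁,l₂,l₃)=(1,2,3): N and (l;000)² cancel in I_A²/I_B².
A: Δ = 0!·2!·4!/7! = 1/105; Racah Σ t=0..0: t=0:+1/24 = 1/24; ⇒ 3j(1 2 3; 0 2 -2)² = 1/21, sgn -1
B: Δ = 0!·2!·4!/7! = 1/105; Racah Σ t=0..0: t=0:+1/12 = 1/12; ⇒ 3j(1 2 3; 1 -1 0)² = 1/35, sgn -1
I_A²/I_B² = (1/21)/(1/35) = 5/3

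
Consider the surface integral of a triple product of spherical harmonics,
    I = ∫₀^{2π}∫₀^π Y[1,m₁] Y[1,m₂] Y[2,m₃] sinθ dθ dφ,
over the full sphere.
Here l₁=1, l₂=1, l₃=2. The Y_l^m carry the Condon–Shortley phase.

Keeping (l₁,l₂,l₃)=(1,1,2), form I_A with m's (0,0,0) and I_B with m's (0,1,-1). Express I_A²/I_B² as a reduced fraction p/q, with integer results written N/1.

l's match ⇒ only the (l;m) 3-j factors differ between A and B.
A: triangle coeff Δ(1,1,2) = 1/30; Σ_t [0,0]: t=0:+1/1 = 1/1; (3j)²=2/15 [(1 1 2; 0 0 0)], sign=+1
B: triangle coeff Δ(1,1,2) = 1/30; Σ_t [0,0]: t=0:+1/2 = 1/2; (3j)²=1/10 [(1 1 2; 0 1 -1)], sign=-1
I_A²/I_B² = (2/15)/(1/10) = 4/3

4/3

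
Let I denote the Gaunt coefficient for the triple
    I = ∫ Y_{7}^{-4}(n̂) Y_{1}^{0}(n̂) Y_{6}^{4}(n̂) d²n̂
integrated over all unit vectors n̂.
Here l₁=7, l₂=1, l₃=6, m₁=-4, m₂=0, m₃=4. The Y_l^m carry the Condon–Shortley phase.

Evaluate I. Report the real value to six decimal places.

Checks pass: Σm=0; 14 even; l₃=6∈[6,8].
(2·7+1)(2·1+1)(2·6+1) = 585
Δ: 2! 12! 0! / 15! → 1/1365
sum: t=1:−1/518400 = -1/518400
3j²(7 1 6; 0 0 0) = Δ·Π!·Σ² = 7/195  (sign -1)
sum: t=1:−1/7257600 = -1/7257600
3j²(7 1 6; -4 0 4) = Δ·Π!·Σ² = 11/455  (sign -1)
combine: 4πI² = 585·7/195·11/455 = 33/65
take √, sign +1: I = 0.20099968

0.201000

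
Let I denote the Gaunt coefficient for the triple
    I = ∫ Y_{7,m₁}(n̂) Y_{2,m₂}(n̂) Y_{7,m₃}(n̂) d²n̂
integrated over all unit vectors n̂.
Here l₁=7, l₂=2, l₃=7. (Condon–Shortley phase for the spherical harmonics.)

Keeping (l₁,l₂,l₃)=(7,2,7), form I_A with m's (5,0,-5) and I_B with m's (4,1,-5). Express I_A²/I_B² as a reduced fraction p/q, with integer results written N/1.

361/4374

Same 7,2,7: normalisation and zero-m 3j drop out of the ratio.
A: Δ: 2! 12! 2! / 17! → 1/185640; sum: t=0:+1/29030400 t=1:−1/39916800 t=2:+1/1916006400 = 19/1916006400; 3j²(7 2 7; 5 0 -5) = Δ·Π!·Σ² = 361/185640  (sign +1)
B: Δ: 2! 12! 2! / 17! → 1/185640; sum: t=1:−1/14515200 t=2:+1/79833600 = -1/17740800; 3j²(7 2 7; 4 1 -5) = Δ·Π!·Σ² = 729/30940  (sign -1)
I_A²/I_B² = (361/185640)/(729/30940) = 361/4374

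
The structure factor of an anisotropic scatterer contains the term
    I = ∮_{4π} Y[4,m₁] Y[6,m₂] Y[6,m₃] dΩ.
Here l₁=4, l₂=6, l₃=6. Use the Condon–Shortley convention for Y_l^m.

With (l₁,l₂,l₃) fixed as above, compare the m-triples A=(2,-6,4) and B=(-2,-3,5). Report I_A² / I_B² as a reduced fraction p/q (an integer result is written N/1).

45/32

Same 4,6,6: normalisation and zero-m 3j drop out of the ratio.
A: Δ: 4! 4! 8! / 17! → 1/15315300; sum: t=0:+1/3870720 = 1/3870720; 3j²(4 6 6; 2 -6 4) = Δ·Π!·Σ² = 135/6188  (sign +1)
B: Δ: 4! 4! 8! / 17! → 1/15315300; sum: t=2:+1/483840 t=3:−1/1451520 = 1/725760; 3j²(4 6 6; -2 -3 5) = Δ·Π!·Σ² = 24/1547  (sign -1)
I_A²/I_B² = (135/6188)/(24/1547) = 45/32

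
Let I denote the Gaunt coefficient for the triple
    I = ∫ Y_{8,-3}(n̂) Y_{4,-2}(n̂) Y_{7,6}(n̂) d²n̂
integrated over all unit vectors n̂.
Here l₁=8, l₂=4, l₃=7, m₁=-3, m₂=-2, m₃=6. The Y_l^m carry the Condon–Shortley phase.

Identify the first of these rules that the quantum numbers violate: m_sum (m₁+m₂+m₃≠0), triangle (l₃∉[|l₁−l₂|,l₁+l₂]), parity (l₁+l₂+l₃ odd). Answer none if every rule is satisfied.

m_sum

m₁+m₂+m₃ = -3 − 2 + 6 = 1  ✗
triangle: |8−4|=4 ≤ l₃=7 ≤ 8+4=12
parity: l₁+l₂+l₃ = 19 is odd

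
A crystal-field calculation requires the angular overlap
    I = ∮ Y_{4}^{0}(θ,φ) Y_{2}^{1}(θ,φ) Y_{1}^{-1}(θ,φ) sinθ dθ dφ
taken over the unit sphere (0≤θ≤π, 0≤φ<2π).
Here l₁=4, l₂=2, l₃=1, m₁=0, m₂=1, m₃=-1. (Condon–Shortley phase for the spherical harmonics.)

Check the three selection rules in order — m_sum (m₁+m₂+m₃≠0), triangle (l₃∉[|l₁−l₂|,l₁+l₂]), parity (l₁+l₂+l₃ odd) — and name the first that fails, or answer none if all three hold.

triangle

Σmᵢ = 0  ✓
l₃∈[|l₁−l₂|,l₁+l₂]=[2,6], have l₃=1  ✗
Σlᵢ = 7 ⇒ odd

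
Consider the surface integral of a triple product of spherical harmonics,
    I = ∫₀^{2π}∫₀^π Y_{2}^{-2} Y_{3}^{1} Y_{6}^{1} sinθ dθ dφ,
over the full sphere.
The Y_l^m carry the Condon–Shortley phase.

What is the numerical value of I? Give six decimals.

0.000000

|2−3|≤6≤2+3 violated ⇒ I = 0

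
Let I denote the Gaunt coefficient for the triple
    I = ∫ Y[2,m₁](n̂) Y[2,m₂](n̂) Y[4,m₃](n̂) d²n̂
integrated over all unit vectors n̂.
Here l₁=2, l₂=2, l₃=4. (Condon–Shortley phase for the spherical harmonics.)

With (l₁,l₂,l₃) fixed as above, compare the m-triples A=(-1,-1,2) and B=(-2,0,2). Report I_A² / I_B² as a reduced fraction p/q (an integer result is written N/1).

Shared (l₁,l₂,l₃)=(2,2,4): N and (l;000)² cancel in I_A²/I_B².
A: Δ = 0!·4!·4!/9! = 1/630; Racah Σ t=0..0: t=0:+1/36 = 1/36; ⇒ 3j(2 2 4; -1 -1 2)² = 4/63, sgn +1
B: Δ = 0!·4!·4!/9! = 1/630; Racah Σ t=0..0: t=0:+1/96 = 1/96; ⇒ 3j(2 2 4; -2 0 2)² = 1/42, sgn +1
I_A²/I_B² = (4/63)/(1/42) = 8/3

8/3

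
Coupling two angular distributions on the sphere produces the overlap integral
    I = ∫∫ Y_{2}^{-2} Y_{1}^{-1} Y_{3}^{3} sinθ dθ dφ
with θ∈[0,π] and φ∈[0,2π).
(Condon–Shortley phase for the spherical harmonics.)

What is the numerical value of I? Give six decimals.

-0.319865

m-sum 0 ✓  L=6 even ✓  1≤3≤3 ✓
Π(2lᵢ+1) = 5×3×7 = 105
triangle coeff Δ(2,1,3) = 1/105
Σ_t [0,0]: t=0:+1/4 = 1/4
(3j)²=3/35 [(2 1 3; 0 0 0)], sign=-1
Σ_t [0,0]: t=0:+1/48 = 1/48
(3j)²=1/7 [(2 1 3; -2 -1 3)], sign=+1
⇒ 4πI² = 9/7
I = (-1)√(9/7/(4π)) = -0.31986543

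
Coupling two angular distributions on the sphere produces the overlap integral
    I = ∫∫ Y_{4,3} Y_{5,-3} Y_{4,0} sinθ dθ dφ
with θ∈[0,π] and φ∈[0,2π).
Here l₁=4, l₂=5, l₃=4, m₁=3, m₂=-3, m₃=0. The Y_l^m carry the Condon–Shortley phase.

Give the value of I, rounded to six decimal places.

L=13 odd ⇒ parity kills the (l;000) factor ⇒ I = 0

0.000000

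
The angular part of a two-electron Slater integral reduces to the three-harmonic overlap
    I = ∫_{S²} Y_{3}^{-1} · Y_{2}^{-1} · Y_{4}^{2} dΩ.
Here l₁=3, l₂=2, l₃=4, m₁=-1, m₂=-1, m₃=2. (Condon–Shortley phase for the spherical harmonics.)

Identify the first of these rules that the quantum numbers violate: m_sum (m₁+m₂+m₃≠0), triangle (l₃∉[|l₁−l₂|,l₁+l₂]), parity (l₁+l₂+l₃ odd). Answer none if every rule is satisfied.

m₁+m₂+m₃ = -1 − 1 + 2 = 0  ✓
triangle: |3−2|=1 ≤ l₃=4 ≤ 3+2=5  ✓
parity: l₁+l₂+l₃ = 9 is odd  ✗

parity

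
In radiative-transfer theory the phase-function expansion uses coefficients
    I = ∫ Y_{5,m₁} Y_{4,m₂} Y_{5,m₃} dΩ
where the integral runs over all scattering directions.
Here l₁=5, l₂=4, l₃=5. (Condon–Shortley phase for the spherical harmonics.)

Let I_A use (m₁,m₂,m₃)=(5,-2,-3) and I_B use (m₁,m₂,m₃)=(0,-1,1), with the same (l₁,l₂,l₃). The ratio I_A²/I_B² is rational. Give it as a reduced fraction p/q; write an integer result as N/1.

12/1

Shared (l₁,l₂,l₃)=(5,4,5): N and (l;000)² cancel in I_A²/I_B².
A: Δ = 4!·6!·4!/15! = 1/3153150; Racah Σ t=0..0: t=0:+1/69120 = 1/69120; ⇒ 3j(5 4 5; 5 -2 -3)² = 4/143, sgn +1
B: Δ = 4!·6!·4!/15! = 1/3153150; Racah Σ t=0..3: t=0:+1/17280 t=1:−1/1152 t=2:+1/864 t=3:−1/6912 = 7/34560; ⇒ 3j(5 4 5; 0 -1 1)² = 1/429, sgn +1
I_A²/I_B² = (4/143)/(1/429) = 12/1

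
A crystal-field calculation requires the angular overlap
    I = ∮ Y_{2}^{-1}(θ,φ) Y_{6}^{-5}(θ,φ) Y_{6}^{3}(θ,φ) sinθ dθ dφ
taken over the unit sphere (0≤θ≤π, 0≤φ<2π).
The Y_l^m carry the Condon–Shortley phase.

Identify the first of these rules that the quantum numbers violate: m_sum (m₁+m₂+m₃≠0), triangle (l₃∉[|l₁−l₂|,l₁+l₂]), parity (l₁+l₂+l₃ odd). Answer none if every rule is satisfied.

azimuthal sum: -1 − 5 + 3 = -3  ✗
4 ≤ 6 ≤ 8 (triangle on l)
L = 2 + 6 + 6 = 14 (even)

m_sum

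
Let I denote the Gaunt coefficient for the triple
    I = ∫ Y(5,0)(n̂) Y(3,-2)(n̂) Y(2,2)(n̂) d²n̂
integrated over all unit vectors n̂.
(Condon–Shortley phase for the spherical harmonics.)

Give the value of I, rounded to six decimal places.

0.053579

m-sum 0 ✓  L=10 even ✓  2≤2≤8 ✓
Π(2lᵢ+1) = 11×7×5 = 385
triangle coeff Δ(5,3,2) = 1/2310
Σ_t [3,3]: t=3:−1/144 = -1/144
(3j)²=10/231 [(5 3 2; 0 0 0)], sign=-1
Σ_t [1,1]: t=1:−1/2880 = -1/2880
(3j)²=1/462 [(5 3 2; 0 -2 2)], sign=-1
⇒ 4πI² = 25/693
I = (+1)√(25/693/(4π)) = 0.05357948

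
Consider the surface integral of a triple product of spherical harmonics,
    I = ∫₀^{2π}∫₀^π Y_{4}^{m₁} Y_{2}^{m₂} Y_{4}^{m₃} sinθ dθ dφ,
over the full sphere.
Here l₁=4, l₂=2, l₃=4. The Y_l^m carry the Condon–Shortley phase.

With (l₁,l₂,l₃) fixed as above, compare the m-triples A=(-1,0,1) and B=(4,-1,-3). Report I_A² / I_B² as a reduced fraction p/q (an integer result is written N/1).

289/588

Shared (l₁,l₂,l₃)=(4,2,4): N and (l;000)² cancel in I_A²/I_B².
A: Δ = 2!·6!·2!/11! = 1/13860; Racah Σ t=0..2: t=0:+1/480 t=1:−1/48 t=2:+1/144 = -17/1440; ⇒ 3j(4 2 4; -1 0 1)² = 289/13860, sgn +1
B: Δ = 2!·6!·2!/11! = 1/13860; Racah Σ t=0..0: t=0:+1/1440 = 1/1440; ⇒ 3j(4 2 4; 4 -1 -3)² = 7/165, sgn -1
I_A²/I_B² = (289/13860)/(7/165) = 289/588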